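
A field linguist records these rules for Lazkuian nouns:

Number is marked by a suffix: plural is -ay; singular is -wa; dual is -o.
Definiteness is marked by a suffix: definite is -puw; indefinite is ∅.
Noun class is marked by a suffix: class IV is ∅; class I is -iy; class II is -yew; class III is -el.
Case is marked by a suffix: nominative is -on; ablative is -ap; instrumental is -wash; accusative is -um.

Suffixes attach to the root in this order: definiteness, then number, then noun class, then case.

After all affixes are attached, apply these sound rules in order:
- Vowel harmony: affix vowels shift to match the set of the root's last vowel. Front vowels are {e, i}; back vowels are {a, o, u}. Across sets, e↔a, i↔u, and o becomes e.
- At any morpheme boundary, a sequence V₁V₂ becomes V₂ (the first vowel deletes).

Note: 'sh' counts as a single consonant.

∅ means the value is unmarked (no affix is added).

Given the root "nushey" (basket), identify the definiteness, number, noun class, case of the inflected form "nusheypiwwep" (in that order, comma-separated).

definite, singular, class IV, ablative

Segment: nushey-puw-wa-ap.
definiteness: -puw → definite.
number: -wa → singular.
noun class: ∅ → class IV.
case: -ap → ablative.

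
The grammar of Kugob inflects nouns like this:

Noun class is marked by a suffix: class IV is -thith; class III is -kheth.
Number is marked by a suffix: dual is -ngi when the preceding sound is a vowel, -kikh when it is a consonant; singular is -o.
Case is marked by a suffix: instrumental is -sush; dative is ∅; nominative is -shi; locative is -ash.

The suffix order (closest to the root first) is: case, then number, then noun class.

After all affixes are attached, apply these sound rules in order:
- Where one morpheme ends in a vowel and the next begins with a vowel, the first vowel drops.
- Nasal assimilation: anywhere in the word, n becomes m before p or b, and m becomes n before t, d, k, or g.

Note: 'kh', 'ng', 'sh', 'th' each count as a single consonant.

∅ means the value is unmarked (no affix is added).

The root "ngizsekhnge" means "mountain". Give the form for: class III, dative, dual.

case = dative: zero marking, form stays ngizsekhnge.
Attach number dual -ngi (after vowel 'e') → ngizsekhngengi.
Attach noun class class III -kheth → ngizsekhngengikheth.
Vowel deletion: no change.
Nasal assimilation: no change.

ngizsekhngengikheth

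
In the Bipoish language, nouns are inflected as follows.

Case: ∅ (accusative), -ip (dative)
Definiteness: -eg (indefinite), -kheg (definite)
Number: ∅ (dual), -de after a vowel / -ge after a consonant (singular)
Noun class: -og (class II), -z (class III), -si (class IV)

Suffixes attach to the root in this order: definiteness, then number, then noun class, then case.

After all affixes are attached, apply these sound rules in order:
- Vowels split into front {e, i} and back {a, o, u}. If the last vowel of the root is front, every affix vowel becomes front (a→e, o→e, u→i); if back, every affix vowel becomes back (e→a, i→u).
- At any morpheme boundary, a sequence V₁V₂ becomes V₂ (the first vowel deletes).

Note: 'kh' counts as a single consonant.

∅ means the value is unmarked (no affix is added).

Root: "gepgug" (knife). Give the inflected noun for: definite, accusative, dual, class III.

gepgugkhagz

Attach definiteness definite -kheg → gepgugkheg.
number = dual: zero marking, form stays gepgugkheg.
Attach noun class class III -z → gepgugkhegz.
case = accusative: zero marking, form stays gepgugkhegz.
Apply vowel harmony: gepgugkhegz → gepgugkhagz.
Vowel deletion: no change.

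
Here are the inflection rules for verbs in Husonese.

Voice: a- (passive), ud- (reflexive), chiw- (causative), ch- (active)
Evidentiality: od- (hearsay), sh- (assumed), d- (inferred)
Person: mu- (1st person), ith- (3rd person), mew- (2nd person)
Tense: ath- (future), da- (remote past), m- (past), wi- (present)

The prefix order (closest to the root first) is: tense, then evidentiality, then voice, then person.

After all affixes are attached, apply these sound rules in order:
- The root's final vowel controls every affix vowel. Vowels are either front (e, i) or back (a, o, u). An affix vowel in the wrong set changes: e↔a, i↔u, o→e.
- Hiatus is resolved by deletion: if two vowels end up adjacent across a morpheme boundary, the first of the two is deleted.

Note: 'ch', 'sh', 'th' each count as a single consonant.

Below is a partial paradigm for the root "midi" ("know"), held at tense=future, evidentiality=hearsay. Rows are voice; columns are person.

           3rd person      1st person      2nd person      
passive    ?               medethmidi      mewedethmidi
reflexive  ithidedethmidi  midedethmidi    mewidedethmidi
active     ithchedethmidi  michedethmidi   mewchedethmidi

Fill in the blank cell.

Attach tense future ath- → athmidi.
Attach evidentiality hearsay od- → odathmidi.
Attach voice passive a- → aodathmidi.
Attach person 3rd person ith- → ithaodathmidi.
Apply vowel harmony: ithaodathmidi → itheedethmidi.
Apply vowel deletion: itheedethmidi → ithedethmidi.

ithedethmidi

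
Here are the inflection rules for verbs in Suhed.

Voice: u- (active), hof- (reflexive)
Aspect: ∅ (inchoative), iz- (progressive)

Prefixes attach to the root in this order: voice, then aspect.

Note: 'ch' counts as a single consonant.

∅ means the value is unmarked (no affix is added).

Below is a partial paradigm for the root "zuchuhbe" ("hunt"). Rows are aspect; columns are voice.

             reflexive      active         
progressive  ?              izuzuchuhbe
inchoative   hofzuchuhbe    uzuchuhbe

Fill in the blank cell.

Attach voice reflexive hof- → hofzuchuhbe.
Attach aspect progressive iz- → izhofzuchuhbe.

izhofzuchuhbe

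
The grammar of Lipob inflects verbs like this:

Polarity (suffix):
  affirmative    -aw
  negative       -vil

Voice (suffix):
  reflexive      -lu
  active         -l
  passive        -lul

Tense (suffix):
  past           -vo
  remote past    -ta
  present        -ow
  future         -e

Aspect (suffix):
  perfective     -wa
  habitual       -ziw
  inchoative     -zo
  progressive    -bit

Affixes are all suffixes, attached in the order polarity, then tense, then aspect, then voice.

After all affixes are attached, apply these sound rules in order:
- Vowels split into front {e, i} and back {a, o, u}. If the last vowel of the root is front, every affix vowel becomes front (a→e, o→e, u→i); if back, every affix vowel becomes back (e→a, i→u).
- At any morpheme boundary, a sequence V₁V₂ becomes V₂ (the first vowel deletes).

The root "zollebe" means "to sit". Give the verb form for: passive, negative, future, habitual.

Attach polarity negative -vil → zollebevil.
Attach tense future -e → zollebevile.
Attach aspect habitual -ziw → zollebevileziw.
Attach voice passive -lul → zollebevileziwlul.
Apply vowel harmony: zollebevileziwlul → zollebevileziwlil.
Vowel deletion: no change.

zollebevileziwlil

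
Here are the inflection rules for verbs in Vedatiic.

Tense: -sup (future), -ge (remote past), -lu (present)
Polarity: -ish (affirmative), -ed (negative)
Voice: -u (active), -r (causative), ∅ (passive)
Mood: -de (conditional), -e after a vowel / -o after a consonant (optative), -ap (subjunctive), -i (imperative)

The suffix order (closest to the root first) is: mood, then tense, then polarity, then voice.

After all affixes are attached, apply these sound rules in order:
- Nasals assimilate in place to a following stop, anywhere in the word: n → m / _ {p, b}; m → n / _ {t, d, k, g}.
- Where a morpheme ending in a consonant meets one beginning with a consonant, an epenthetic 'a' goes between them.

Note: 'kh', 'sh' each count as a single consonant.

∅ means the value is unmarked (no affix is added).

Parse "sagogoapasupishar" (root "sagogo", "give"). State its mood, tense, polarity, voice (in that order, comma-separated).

Segment: sagogo-ap-sup-ish-r.
mood: -ap → subjunctive.
tense: -sup → future.
polarity: -ish → affirmative.
voice: -r → causative.

subjunctive, future, affirmative, causative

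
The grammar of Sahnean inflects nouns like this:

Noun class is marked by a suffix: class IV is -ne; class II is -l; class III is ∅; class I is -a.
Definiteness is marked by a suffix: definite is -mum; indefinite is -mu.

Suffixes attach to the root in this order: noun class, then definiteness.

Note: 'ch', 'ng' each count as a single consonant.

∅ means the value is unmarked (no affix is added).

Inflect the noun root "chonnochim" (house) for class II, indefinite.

Attach noun class class II -l → chonnochiml.
Attach definiteness indefinite -mu → chonnochimlmu.

chonnochimlmu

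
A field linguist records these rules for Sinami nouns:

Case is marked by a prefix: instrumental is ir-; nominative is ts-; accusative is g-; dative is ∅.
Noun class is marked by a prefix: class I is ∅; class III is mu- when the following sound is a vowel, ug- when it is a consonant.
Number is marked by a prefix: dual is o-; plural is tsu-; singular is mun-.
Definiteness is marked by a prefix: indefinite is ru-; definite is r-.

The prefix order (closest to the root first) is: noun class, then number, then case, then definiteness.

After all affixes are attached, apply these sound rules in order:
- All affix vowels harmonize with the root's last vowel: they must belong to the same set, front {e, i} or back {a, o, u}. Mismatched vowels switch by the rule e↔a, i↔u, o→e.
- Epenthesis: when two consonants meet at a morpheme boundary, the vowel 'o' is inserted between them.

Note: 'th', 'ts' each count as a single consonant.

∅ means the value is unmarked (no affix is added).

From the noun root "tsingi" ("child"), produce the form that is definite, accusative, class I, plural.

rogotsitsingi

noun class = class I: zero marking, form stays tsingi.
Attach number plural tsu- → tsutsingi.
Attach case accusative g- → gtsutsingi.
Attach definiteness definite r- → rgtsutsingi.
Apply vowel harmony: rgtsutsingi → rgtsitsingi.
Apply epenthesis: rgtsitsingi → rogotsitsingi.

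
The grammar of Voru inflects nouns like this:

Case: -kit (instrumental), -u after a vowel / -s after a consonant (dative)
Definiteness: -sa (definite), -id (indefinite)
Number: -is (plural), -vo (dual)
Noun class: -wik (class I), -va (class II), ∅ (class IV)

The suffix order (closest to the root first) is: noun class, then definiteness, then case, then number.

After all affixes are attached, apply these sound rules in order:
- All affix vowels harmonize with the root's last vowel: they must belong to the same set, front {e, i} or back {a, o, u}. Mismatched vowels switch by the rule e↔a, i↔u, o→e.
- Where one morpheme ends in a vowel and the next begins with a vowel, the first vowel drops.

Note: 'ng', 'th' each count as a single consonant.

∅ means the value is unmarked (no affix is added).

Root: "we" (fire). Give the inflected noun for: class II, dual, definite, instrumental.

wevesekitve

Attach noun class class II -va → weva.
Attach definiteness definite -sa → wevasa.
Attach case instrumental -kit → wevasakit.
Attach number dual -vo → wevasakitvo.
Apply vowel harmony: wevasakitvo → wevesekitve.
Vowel deletion: no change.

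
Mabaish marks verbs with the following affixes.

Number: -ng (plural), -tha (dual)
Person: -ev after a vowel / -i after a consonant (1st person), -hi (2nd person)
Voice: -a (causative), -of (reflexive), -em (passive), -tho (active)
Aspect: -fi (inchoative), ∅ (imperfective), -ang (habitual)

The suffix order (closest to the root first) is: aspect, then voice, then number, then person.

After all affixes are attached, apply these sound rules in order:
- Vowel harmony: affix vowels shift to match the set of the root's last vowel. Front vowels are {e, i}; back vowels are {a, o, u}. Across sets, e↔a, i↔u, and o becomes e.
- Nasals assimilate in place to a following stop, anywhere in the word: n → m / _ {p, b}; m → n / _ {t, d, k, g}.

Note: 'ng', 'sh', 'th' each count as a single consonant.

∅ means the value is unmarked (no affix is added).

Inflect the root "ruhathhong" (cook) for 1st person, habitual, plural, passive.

ruhathhongangamngu

Attach aspect habitual -ang → ruhathhongang.
Attach voice passive -em → ruhathhongangem.
Attach number plural -ng → ruhathhongangemng.
Attach person 1st person -i (after consonant 'ng') → ruhathhongangemngi.
Apply vowel harmony: ruhathhongangemngi → ruhathhongangamngu.
Nasal assimilation: no change.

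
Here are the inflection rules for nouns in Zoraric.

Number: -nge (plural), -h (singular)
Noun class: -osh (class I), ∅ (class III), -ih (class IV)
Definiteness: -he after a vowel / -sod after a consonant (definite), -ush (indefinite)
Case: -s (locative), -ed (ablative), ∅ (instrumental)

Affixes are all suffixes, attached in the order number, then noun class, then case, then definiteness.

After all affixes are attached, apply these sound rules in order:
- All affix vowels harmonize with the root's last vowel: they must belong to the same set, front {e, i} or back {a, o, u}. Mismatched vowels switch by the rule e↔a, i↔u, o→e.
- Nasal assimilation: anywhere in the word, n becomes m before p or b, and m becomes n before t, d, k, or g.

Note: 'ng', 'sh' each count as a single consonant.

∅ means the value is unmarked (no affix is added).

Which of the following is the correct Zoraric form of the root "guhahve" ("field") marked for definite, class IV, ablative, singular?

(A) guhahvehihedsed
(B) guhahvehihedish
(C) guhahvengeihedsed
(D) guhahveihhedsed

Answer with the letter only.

A

Attach number singular -h → guhahveh.
Attach noun class class IV -ih → guhahvehih.
Attach case ablative -ed → guhahvehihed.
Attach definiteness definite -sod (after consonant 'd') → guhahvehihedsod.
Apply vowel harmony: guhahvehihedsod → guhahvehihedsed.
Nasal assimilation: no change.
So the correct form is guhahvehihedsed, option (A).
(D) guhahveihhedsed is wrong: it has the affixes in the wrong order.
(B) guhahvehihedish is wrong: it uses indefinite instead of definite for definiteness.
(C) guhahvengeihedsed is wrong: it uses plural instead of singular for number.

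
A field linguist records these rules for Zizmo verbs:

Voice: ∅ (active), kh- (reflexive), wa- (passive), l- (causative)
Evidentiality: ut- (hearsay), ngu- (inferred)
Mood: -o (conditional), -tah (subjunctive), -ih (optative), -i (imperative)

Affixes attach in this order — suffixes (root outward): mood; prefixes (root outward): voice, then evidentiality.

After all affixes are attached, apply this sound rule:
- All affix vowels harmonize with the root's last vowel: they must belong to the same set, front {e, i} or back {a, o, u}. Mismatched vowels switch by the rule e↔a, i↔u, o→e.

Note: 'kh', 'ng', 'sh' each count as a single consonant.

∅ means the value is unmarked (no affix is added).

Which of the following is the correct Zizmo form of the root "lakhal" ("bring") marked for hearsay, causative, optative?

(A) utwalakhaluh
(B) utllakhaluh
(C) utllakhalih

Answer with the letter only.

B

Attach voice causative l- → llakhal.
Attach evidentiality hearsay ut- → utllakhal.
Attach mood optative -ih → utllakhalih.
Apply vowel harmony: utllakhalih → utllakhaluh.
So the correct form is utllakhaluh, option (B).
(C) utllakhalih is wrong: it fails to apply the sound rule(s).
(A) utwalakhaluh is wrong: it uses passive instead of causative for voice.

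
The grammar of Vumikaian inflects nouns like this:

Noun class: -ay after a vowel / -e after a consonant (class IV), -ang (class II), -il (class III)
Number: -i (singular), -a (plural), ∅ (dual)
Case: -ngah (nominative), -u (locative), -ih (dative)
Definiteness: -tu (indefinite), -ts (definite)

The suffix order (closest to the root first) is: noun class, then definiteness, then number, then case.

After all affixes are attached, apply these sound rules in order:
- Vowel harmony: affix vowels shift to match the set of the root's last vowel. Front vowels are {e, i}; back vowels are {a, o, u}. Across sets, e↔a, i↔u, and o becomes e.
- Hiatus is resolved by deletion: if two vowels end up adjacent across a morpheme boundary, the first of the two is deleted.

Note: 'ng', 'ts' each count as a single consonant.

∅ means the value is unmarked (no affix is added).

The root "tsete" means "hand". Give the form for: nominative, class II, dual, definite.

Attach noun class class II -ang → tseteang.
Attach definiteness definite -ts → tseteangts.
number = dual: zero marking, form stays tseteangts.
Attach case nominative -ngah → tseteangtsngah.
Apply vowel harmony: tseteangtsngah → tseteengtsngeh.
Apply vowel deletion: tseteengtsngeh → tsetengtsngeh.

tsetengtsngeh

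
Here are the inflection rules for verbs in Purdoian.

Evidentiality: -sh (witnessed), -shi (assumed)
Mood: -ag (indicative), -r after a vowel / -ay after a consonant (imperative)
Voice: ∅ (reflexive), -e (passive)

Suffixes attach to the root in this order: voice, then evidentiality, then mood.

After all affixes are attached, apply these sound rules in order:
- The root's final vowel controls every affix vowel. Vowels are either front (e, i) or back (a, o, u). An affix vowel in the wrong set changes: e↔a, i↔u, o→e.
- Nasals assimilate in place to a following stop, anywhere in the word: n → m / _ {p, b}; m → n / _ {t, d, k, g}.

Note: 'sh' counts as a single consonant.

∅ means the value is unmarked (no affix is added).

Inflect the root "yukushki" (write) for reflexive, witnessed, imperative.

yukushkishey

voice = reflexive: zero marking, form stays yukushki.
Attach evidentiality witnessed -sh → yukushkish.
Attach mood imperative -ay (after consonant 'sh') → yukushkishay.
Apply vowel harmony: yukushkishay → yukushkishey.
Nasal assimilation: no change.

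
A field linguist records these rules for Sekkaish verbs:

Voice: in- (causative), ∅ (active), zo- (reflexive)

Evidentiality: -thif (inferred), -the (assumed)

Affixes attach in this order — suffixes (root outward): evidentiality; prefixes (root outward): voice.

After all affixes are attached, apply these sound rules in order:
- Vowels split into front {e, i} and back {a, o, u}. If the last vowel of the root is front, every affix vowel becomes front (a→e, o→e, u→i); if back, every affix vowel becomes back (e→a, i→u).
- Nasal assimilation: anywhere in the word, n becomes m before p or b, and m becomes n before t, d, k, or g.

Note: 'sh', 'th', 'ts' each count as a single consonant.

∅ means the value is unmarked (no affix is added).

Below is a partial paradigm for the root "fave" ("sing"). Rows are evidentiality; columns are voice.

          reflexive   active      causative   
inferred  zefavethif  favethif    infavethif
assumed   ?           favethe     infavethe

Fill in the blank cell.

zefavethe

Attach evidentiality assumed -the → favethe.
Attach voice reflexive zo- → zofavethe.
Apply vowel harmony: zofavethe → zefavethe.
Nasal assimilation: no change.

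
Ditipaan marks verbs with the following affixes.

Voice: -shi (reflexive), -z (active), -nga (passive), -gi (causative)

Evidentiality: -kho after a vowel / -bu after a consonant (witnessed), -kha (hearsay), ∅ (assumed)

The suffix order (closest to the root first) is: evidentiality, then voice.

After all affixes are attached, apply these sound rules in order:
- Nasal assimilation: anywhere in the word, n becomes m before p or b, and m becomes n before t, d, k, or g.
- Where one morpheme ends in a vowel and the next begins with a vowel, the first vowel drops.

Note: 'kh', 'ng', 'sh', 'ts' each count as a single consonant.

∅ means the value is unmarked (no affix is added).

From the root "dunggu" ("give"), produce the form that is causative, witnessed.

dunggukhogi

Attach evidentiality witnessed -kho (after vowel 'u') → dunggukho.
Attach voice causative -gi → dunggukhogi.
Nasal assimilation: no change.
Vowel deletion: no change.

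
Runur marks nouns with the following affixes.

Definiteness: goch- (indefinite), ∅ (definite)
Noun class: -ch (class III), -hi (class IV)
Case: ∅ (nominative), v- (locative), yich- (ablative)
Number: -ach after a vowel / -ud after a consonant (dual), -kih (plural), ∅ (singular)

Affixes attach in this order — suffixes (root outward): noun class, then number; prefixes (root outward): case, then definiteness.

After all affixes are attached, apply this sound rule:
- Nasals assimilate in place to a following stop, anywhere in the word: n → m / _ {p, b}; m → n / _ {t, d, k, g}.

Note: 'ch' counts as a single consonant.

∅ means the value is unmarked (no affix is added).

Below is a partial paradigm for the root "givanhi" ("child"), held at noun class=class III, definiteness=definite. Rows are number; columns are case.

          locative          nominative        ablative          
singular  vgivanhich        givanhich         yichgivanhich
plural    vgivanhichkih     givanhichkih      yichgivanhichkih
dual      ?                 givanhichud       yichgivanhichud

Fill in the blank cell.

Attach noun class class III -ch → givanhich.
Attach case locative v- → vgivanhich.
Attach number dual -ud (after consonant 'ch') → vgivanhichud.
definiteness = definite: zero marking, form stays vgivanhichud.
Nasal assimilation: no change.

vgivanhichud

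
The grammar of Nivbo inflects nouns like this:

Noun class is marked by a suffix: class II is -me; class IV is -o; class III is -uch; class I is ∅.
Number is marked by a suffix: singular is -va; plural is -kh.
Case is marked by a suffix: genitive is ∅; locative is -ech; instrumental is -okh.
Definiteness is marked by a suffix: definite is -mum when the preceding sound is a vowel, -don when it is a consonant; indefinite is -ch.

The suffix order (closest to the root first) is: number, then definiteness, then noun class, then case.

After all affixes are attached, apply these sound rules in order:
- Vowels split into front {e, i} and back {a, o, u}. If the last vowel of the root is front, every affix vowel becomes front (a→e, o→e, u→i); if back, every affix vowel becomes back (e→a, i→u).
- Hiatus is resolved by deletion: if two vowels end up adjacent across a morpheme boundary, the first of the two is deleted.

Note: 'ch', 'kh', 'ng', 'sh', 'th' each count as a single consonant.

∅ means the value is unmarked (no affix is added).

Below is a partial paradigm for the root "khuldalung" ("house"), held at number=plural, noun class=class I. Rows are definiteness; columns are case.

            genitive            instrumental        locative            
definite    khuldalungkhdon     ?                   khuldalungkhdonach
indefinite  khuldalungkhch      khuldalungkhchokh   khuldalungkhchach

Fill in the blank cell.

Attach number plural -kh → khuldalungkh.
Attach definiteness definite -don (after consonant 'kh') → khuldalungkhdon.
noun class = class I: zero marking, form stays khuldalungkhdon.
Attach case instrumental -okh → khuldalungkhdonokh.
Vowel harmony: no change.
Vowel deletion: no change.

khuldalungkhdonokh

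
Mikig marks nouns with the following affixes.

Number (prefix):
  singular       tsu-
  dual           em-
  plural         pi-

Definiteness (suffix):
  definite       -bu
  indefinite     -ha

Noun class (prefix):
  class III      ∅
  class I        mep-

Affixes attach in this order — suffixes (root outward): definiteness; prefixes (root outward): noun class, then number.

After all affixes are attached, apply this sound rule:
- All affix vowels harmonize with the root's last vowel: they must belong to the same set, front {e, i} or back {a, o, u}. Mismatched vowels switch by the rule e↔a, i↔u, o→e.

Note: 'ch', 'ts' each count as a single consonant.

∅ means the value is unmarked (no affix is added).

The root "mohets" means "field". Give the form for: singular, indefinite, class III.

tsimohetshe

Attach definiteness indefinite -ha → mohetsha.
noun class = class III: zero marking, form stays mohetsha.
Attach number singular tsu- → tsumohetsha.
Apply vowel harmony: tsumohetsha → tsimohetshe.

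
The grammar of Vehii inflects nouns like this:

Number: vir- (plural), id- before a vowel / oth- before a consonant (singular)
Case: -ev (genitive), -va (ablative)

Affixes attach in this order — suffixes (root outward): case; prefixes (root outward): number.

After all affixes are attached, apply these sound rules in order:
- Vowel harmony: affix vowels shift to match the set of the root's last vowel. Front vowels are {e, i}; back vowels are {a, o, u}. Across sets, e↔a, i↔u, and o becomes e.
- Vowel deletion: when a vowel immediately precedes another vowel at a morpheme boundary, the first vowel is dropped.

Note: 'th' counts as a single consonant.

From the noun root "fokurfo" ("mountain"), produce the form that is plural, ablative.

vurfokurfova

Attach case ablative -va → fokurfova.
Attach number plural vir- → virfokurfova.
Apply vowel harmony: virfokurfova → vurfokurfova.
Vowel deletion: no change.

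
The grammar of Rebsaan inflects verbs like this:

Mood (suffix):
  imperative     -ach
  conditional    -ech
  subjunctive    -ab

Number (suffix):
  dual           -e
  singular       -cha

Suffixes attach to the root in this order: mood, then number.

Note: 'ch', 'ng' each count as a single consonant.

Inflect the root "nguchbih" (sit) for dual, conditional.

nguchbiheche

Attach mood conditional -ech → nguchbihech.
Attach number dual -e → nguchbiheche.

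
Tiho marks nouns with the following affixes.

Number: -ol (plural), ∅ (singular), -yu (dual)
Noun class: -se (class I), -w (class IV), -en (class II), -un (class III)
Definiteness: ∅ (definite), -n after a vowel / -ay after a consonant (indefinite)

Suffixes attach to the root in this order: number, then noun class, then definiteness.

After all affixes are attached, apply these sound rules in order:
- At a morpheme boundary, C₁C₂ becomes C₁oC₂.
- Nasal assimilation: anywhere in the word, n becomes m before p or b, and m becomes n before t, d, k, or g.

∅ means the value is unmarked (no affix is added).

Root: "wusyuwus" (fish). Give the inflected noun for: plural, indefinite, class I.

Attach number plural -ol → wusyuwusol.
Attach noun class class I -se → wusyuwusolse.
Attach definiteness indefinite -n (after vowel 'e') → wusyuwusolsen.
Apply epenthesis: wusyuwusolsen → wusyuwusolosen.
Nasal assimilation: no change.

wusyuwusolosen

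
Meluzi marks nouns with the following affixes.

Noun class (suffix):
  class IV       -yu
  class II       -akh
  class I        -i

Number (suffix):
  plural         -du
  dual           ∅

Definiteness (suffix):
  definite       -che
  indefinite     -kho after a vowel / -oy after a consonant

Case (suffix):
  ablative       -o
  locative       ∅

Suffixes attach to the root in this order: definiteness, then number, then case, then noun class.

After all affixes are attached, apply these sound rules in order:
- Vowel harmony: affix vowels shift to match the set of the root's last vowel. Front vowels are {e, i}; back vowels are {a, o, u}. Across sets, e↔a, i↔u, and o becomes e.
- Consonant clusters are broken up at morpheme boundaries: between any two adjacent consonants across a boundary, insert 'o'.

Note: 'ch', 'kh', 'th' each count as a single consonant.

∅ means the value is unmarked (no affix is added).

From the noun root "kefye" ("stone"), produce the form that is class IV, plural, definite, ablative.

kefyechedieyi

Attach definiteness definite -che → kefyeche.
Attach number plural -du → kefyechedu.
Attach case ablative -o → kefyecheduo.
Attach noun class class IV -yu → kefyecheduoyu.
Apply vowel harmony: kefyecheduoyu → kefyechedieyi.
Epenthesis: no change.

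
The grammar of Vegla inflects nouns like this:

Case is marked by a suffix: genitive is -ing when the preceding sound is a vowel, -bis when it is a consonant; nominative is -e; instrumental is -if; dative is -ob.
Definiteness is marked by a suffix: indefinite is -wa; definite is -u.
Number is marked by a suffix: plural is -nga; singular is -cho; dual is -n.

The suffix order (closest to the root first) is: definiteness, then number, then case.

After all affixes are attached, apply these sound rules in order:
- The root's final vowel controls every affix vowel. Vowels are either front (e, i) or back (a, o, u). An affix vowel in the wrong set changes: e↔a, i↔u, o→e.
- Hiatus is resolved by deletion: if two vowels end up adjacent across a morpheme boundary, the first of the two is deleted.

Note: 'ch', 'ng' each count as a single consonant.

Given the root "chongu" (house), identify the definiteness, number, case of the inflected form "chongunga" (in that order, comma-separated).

definite, plural, nominative

Segment: chongu-u-nga-e.
definiteness: -u → definite.
number: -nga → plural.
case: -e → nominative.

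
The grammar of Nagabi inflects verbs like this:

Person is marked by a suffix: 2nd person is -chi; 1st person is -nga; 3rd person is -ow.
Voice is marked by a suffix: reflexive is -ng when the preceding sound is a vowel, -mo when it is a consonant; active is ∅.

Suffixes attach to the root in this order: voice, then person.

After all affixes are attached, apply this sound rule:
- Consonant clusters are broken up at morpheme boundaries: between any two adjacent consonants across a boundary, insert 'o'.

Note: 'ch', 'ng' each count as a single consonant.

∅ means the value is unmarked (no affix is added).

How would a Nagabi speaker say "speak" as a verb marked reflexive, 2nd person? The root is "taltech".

Attach voice reflexive -mo (after consonant 'ch') → taltechmo.
Attach person 2nd person -chi → taltechmochi.
Apply epenthesis: taltechmochi → taltechomochi.

taltechomochi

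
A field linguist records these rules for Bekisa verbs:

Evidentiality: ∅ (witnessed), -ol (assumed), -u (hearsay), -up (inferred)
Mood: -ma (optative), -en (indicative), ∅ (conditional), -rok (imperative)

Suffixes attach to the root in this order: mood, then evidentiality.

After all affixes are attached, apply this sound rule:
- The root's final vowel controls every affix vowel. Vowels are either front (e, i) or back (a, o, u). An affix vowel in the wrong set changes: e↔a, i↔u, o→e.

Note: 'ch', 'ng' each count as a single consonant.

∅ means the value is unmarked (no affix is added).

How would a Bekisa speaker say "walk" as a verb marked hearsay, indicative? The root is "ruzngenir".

ruzngenireni

Attach mood indicative -en → ruzngeniren.
Attach evidentiality hearsay -u → ruzngenirenu.
Apply vowel harmony: ruzngenirenu → ruzngenireni.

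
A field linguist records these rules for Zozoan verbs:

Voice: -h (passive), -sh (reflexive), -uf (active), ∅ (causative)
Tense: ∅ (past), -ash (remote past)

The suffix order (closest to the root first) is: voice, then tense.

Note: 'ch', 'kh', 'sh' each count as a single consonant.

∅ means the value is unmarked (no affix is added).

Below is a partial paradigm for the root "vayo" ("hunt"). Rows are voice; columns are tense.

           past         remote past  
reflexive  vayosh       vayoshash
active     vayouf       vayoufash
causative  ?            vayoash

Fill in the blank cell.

vayo

voice = causative: zero marking, form stays vayo.
tense = past: zero marking, form stays vayo.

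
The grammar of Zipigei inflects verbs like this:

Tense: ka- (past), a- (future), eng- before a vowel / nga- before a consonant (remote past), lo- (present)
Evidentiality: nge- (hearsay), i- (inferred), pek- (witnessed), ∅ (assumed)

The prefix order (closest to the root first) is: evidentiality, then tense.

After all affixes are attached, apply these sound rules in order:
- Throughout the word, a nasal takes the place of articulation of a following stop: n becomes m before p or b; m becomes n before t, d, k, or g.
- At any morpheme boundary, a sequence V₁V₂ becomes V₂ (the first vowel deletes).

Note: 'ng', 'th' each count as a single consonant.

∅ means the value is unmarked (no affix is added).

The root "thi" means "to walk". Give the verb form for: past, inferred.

Attach evidentiality inferred i- → ithi.
Attach tense past ka- → kaithi.
Nasal assimilation: no change.
Apply vowel deletion: kaithi → kithi.

kithi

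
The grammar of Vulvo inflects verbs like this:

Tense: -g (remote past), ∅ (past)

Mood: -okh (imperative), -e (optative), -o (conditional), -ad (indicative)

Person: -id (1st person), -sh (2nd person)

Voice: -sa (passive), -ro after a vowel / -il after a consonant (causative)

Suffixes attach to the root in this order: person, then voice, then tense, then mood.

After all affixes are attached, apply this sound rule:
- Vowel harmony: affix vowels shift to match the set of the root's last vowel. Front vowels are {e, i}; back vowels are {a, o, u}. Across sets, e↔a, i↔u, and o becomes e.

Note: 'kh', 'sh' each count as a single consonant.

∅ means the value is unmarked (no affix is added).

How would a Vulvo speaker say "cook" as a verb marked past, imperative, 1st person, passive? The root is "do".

doudsaokh

Attach person 1st person -id → doid.
Attach voice passive -sa → doidsa.
tense = past: zero marking, form stays doidsa.
Attach mood imperative -okh → doidsaokh.
Apply vowel harmony: doidsaokh → doudsaokh.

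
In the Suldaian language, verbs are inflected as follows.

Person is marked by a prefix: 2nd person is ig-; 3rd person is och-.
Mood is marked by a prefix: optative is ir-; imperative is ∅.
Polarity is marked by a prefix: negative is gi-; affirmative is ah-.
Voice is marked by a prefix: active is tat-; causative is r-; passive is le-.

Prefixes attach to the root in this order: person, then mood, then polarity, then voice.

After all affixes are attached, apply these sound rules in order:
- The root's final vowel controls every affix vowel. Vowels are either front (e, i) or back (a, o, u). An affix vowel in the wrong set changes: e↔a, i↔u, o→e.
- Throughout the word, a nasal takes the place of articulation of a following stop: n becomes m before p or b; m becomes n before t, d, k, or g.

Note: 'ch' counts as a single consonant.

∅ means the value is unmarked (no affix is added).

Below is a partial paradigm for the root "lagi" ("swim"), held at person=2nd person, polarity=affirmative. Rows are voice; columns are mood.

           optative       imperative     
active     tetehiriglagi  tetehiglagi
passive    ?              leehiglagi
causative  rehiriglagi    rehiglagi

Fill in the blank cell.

Attach person 2nd person ig- → iglagi.
Attach mood optative ir- → iriglagi.
Attach polarity affirmative ah- → ahiriglagi.
Attach voice passive le- → leahiriglagi.
Apply vowel harmony: leahiriglagi → leehiriglagi.
Nasal assimilation: no change.

leehiriglagi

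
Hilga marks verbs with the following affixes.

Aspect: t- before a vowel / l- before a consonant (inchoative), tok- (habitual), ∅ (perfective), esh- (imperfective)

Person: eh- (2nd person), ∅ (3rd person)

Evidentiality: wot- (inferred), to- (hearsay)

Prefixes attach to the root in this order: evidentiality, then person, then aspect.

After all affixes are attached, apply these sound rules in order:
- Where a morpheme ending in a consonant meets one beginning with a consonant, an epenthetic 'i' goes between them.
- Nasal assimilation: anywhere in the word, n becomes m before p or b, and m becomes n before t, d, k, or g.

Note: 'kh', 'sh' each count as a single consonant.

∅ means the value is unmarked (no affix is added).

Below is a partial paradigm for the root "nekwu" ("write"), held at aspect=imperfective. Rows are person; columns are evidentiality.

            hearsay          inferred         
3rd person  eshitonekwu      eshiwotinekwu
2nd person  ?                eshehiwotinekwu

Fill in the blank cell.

eshehitonekwu

Attach evidentiality hearsay to- → tonekwu.
Attach person 2nd person eh- → ehtonekwu.
Attach aspect imperfective esh- → eshehtonekwu.
Apply epenthesis: eshehtonekwu → eshehitonekwu.
Nasal assimilation: no change.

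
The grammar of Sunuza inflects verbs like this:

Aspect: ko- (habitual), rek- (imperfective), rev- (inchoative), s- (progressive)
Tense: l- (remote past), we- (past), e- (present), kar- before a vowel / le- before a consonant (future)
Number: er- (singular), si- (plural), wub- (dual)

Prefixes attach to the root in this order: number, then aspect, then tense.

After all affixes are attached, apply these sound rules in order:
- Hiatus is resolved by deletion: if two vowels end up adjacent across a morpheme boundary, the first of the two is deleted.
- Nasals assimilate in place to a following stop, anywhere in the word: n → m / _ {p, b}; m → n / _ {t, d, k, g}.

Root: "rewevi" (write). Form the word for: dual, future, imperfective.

lerekwubrewevi

Attach number dual wub- → wubrewevi.
Attach aspect imperfective rek- → rekwubrewevi.
Attach tense future le- (before consonant 'r') → lerekwubrewevi.
Vowel deletion: no change.
Nasal assimilation: no change.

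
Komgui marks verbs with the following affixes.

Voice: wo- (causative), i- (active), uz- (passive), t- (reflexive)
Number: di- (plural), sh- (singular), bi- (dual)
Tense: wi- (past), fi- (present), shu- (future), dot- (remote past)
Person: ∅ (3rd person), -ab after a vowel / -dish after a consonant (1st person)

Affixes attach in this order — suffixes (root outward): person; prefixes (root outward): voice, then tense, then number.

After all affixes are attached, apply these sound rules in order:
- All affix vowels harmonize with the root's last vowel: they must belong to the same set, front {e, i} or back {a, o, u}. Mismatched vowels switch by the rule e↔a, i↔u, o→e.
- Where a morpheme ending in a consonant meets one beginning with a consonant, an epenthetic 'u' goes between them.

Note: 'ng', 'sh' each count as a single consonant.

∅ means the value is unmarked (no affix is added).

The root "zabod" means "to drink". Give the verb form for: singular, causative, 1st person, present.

Attach voice causative wo- → wozabod.
Attach tense present fi- → fiwozabod.
Attach person 1st person -dish (after consonant 'd') → fiwozaboddish.
Attach number singular sh- → shfiwozaboddish.
Apply vowel harmony: shfiwozaboddish → shfuwozaboddush.
Apply epenthesis: shfuwozaboddush → shufuwozabodudush.

shufuwozabodudush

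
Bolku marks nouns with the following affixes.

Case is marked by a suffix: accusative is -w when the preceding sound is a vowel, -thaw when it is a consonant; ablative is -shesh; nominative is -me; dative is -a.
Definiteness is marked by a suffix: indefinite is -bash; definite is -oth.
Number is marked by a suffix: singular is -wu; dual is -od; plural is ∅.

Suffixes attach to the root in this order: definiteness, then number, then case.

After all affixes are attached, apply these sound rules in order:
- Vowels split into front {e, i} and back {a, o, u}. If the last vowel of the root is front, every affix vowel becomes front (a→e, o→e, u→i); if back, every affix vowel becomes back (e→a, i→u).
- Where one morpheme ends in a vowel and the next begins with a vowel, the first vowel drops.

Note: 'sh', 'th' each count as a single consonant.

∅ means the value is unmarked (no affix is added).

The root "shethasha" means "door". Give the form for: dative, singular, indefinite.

shethashabashwa

Attach definiteness indefinite -bash → shethashabash.
Attach number singular -wu → shethashabashwu.
Attach case dative -a → shethashabashwua.
Vowel harmony: no change.
Apply vowel deletion: shethashabashwua → shethashabashwa.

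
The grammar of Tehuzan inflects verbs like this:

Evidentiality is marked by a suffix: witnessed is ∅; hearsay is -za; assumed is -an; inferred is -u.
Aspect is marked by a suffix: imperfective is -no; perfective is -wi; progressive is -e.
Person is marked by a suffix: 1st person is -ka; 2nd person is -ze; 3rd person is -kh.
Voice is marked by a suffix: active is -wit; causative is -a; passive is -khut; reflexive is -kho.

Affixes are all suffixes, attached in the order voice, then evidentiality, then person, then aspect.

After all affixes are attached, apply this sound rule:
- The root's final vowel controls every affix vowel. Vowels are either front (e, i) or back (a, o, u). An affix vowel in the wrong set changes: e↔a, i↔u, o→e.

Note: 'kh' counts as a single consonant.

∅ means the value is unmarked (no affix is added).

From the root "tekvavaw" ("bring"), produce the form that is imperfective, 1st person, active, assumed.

Attach voice active -wit → tekvavawwit.
Attach evidentiality assumed -an → tekvavawwitan.
Attach person 1st person -ka → tekvavawwitanka.
Attach aspect imperfective -no → tekvavawwitankano.
Apply vowel harmony: tekvavawwitankano → tekvavawwutankano.

tekvavawwutankano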